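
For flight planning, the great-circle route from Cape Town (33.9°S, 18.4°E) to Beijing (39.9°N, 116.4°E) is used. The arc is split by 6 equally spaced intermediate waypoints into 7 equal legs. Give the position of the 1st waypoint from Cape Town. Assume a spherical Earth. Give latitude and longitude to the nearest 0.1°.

The haversine formula gives a central angle δ ≈ 2.034 rad (116.5°) between the endpoints.
Interpolate at f = 1/7 with slerp weights a = sin((1−f)δ)/sin δ ≈ 1.101, b = sin(fδ)/sin δ ≈ 0.320.
p = a·p₁ + b·p₂ ≈ (0.758, 0.508, -0.409); φ = arcsin(p_z) ≈ -24.13°, λ = atan2(p_y, p_x) ≈ 33.85°.

≈ 24.1°S, 33.9°E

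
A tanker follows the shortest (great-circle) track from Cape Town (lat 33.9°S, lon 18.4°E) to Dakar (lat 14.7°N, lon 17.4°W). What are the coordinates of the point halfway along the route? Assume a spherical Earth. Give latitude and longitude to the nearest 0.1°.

Convert each endpoint to a unit vector on the sphere (x = cos φ cos λ, y = cos φ sin λ, z = sin φ).
The central angle between the endpoints is δ = arccos(p₁·p₂) ≈ 1.036 rad (59.4°).
Interpolate at f = 1/2 with slerp weights a = sin((1−f)δ)/sin δ ≈ 0.576, b = sin(fδ)/sin δ ≈ 0.576.
p = a·p₁ + b·p₂ ≈ (0.984, -0.016, -0.175); φ = arcsin(p_z) ≈ -10.08°, λ = atan2(p_y, p_x) ≈ -0.91°.

≈ lat 10.1°S, lon 0.9°W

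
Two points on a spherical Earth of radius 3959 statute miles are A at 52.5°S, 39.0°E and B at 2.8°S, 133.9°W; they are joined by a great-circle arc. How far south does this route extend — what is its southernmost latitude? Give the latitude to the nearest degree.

The great circle lies in the plane with unit normal n̂ = (p₁ × p₂)/|p₁ × p₂|.
Here n̂_z ≈ -0.091; the vertex latitude is φ_max = arccos|n̂_z| ≈ 84.8°.
Check via Clairaut: cos φ_max = |cos φ₁| · sin C = cos(52.5°)·sin(171.4°) ≈ 0.091, again giving ≈ 84.8°.

≈ 85°S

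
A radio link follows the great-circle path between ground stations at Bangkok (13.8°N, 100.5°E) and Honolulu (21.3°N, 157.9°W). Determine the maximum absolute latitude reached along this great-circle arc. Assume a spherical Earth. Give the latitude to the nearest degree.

The great circle lies in the plane with unit normal n̂ = (p₁ × p₂)/|p₁ × p₂|.
Here n̂_z ≈ +0.890; the vertex latitude is φ_max = arccos|n̂_z| ≈ 27.1°.
Check via Clairaut: cos φ_max = |cos φ₁| · sin C = cos(13.8°)·sin(66.5°) ≈ 0.890, again giving ≈ 27.1°.

≈ 27°N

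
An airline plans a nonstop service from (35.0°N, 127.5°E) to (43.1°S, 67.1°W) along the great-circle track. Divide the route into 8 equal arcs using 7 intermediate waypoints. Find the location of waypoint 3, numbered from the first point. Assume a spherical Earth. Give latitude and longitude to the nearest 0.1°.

≈ (11.5°S, 171.3°E)

Convert each endpoint to a unit vector on the sphere (x = cos φ cos λ, y = cos φ sin λ, z = sin φ).
The central angle between the endpoints is δ = arccos(p₁·p₂) ≈ 2.899 rad (166.1°).
Interpolate at f = 3/8 with slerp weights a = sin((1−f)δ)/sin δ ≈ 4.042, b = sin(fδ)/sin δ ≈ 3.685.
p = a·p₁ + b·p₂ ≈ (-0.969, 0.148, -0.199); φ = arcsin(p_z) ≈ -11.50°, λ = atan2(p_y, p_x) ≈ 171.30°.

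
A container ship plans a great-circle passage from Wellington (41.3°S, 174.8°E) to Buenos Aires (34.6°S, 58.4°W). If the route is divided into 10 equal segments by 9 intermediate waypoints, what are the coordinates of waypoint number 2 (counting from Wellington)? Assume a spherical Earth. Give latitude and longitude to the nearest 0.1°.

Convert each endpoint to a unit vector on the sphere (x = cos φ cos λ, y = cos φ sin λ, z = sin φ).
The central angle between the endpoints is δ = arccos(p₁·p₂) ≈ 1.566 rad (89.8°).
Interpolate at f = 2/10 with slerp weights a = sin((1−f)δ)/sin δ ≈ 0.950, b = sin(fδ)/sin δ ≈ 0.308.
p = a·p₁ + b·p₂ ≈ (-0.578, -0.151, -0.802); φ = arcsin(p_z) ≈ -53.32°, λ = atan2(p_y, p_x) ≈ -165.32°.

≈ 53.3°S, 165.3°W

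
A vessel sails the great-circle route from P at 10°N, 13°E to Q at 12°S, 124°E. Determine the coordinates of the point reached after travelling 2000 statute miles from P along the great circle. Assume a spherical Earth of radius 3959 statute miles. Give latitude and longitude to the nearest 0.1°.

≈ 4.5°N, 41.7°E

Convert each endpoint to a unit vector on the sphere (x = cos φ cos λ, y = cos φ sin λ, z = sin φ).
The central angle between the endpoints is δ = arccos(p₁·p₂) ≈ 1.962 rad (112.4°). The total great-circle distance is δ·R ≈ 1.962 × 3959 ≈ 7768 mi, so the target fraction is f = 2000/7768 ≈ 0.257.
Interpolate at f ≈ 0.257 with slerp weights a = sin((1−f)δ)/sin δ ≈ 1.075, b = sin(fδ)/sin δ ≈ 0.524.
p = a·p₁ + b·p₂ ≈ (0.745, 0.663, 0.078); φ = arcsin(p_z) ≈ 4.46°, λ = atan2(p_y, p_x) ≈ 41.65°.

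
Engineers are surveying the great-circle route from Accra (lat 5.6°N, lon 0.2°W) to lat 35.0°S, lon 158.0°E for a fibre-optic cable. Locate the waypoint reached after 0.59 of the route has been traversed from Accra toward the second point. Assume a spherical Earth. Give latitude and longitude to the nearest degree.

≈ lat 57°S, lon 72°E

The haversine formula gives a central angle δ ≈ 2.520 rad (144.4°) between the endpoints.
Interpolate at f = 0.59 with slerp weights a = sin((1−f)δ)/sin δ ≈ 1.475, b = sin(fδ)/sin δ ≈ 1.711.
p = a·p₁ + b·p₂ ≈ (0.168, 0.520, -0.837); φ = arcsin(p_z) ≈ -56.87°, λ = atan2(p_y, p_x) ≈ 72.07°.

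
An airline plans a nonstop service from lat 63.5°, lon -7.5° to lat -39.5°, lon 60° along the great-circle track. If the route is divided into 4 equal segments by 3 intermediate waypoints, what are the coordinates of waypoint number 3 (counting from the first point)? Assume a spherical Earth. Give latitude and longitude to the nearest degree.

Write both endpoints as unit vectors p₁, p₂ with components (cos φ cos λ, cos φ sin λ, sin φ).
The central angle between the endpoints is δ = arccos(p₁·p₂) ≈ 2.024 rad (115.9°).
Interpolate at f = 3/4 with slerp weights a = sin((1−f)δ)/sin δ ≈ 0.539, b = sin(fδ)/sin δ ≈ 1.111.
p = a·p₁ + b·p₂ ≈ (0.667, 0.711, -0.224); φ = arcsin(p_z) ≈ -12.95°, λ = atan2(p_y, p_x) ≈ 46.82°.

≈ lat -13°, lon 47°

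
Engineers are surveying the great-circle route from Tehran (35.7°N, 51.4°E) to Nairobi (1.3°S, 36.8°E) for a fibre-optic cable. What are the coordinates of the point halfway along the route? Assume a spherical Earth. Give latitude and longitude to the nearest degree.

From cos δ = sin φ₁ sin φ₂ + cos φ₁ cos φ₂ cos Δλ, the central angle is δ ≈ 0.688 rad (39.4°).
Interpolate at f = 1/2 with slerp weights a = sin((1−f)δ)/sin δ ≈ 0.531, b = sin(fδ)/sin δ ≈ 0.531.
p = a·p₁ + b·p₂ ≈ (0.694, 0.655, 0.298); φ = arcsin(p_z) ≈ 17.33°, λ = atan2(p_y, p_x) ≈ 43.34°.

≈ 17°N, 43°E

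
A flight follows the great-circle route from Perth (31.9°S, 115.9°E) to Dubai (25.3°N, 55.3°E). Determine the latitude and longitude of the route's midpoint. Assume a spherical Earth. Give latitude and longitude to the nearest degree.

From cos δ = sin φ₁ sin φ₂ + cos φ₁ cos φ₂ cos Δλ, the central angle is δ ≈ 1.419 rad (81.3°).
Interpolate at f = 1/2 with slerp weights a = sin((1−f)δ)/sin δ ≈ 0.659, b = sin(fδ)/sin δ ≈ 0.659.
p = a·p₁ + b·p₂ ≈ (0.095, 0.993, -0.067); φ = arcsin(p_z) ≈ -3.82°, λ = atan2(p_y, p_x) ≈ 84.55°.

≈ 4°S, 85°E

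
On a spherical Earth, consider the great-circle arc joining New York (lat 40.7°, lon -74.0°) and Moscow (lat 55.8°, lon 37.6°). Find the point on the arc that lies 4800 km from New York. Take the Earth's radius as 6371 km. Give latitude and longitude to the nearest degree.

≈ lat 65°, lon -10°

Write both endpoints as unit vectors p₁, p₂ with components (cos φ cos λ, cos φ sin λ, sin φ).
The central angle between the endpoints is δ = arccos(p₁·p₂) ≈ 1.178 rad (67.5°). The total great-circle distance is δ·R ≈ 1.178 × 6371 ≈ 7507 km, so the target fraction is f = 4800/7507 ≈ 0.639.
Interpolate at f ≈ 0.639 with slerp weights a = sin((1−f)δ)/sin δ ≈ 0.446, b = sin(fδ)/sin δ ≈ 0.740.
p = a·p₁ + b·p₂ ≈ (0.423, -0.071, 0.903); φ = arcsin(p_z) ≈ 64.60°, λ = atan2(p_y, p_x) ≈ -9.56°.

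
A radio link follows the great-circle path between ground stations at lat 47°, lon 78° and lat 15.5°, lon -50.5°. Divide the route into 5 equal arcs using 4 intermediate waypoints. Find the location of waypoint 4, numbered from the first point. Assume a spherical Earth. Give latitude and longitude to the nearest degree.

≈ lat 32°, lon -37°

The haversine formula gives a central angle δ ≈ 1.786 rad (102.3°) between the endpoints.
Interpolate at f = 4/5 with slerp weights a = sin((1−f)δ)/sin δ ≈ 0.358, b = sin(fδ)/sin δ ≈ 1.013.
p = a·p₁ + b·p₂ ≈ (0.672, -0.515, 0.533); φ = arcsin(p_z) ≈ 32.18°, λ = atan2(p_y, p_x) ≈ -37.45°.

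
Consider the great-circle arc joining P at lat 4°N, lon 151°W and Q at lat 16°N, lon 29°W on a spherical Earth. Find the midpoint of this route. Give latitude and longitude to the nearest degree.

≈ lat 20°N, lon 92°W

Convert each endpoint to a unit vector on the sphere (x = cos φ cos λ, y = cos φ sin λ, z = sin φ).
The central angle between the endpoints is δ = arccos(p₁·p₂) ≈ 2.082 rad (119.3°).
Interpolate at f = 1/2 with slerp weights a = sin((1−f)δ)/sin δ ≈ 0.989, b = sin(fδ)/sin δ ≈ 0.989.
p = a·p₁ + b·p₂ ≈ (-0.031, -0.939, 0.342); φ = arcsin(p_z) ≈ 19.98°, λ = atan2(p_y, p_x) ≈ -91.91°.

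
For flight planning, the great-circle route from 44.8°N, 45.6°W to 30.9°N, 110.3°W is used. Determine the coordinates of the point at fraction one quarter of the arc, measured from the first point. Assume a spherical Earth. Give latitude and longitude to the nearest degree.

Write both endpoints as unit vectors p₁, p₂ with components (cos φ cos λ, cos φ sin λ, sin φ).
The central angle between the endpoints is δ = arccos(p₁·p₂) ≈ 0.899 rad (51.5°).
Interpolate at f = 1/4 with slerp weights a = sin((1−f)δ)/sin δ ≈ 0.798, b = sin(fδ)/sin δ ≈ 0.285.
p = a·p₁ + b·p₂ ≈ (0.311, -0.634, 0.708); φ = arcsin(p_z) ≈ 45.10°, λ = atan2(p_y, p_x) ≈ -63.84°.

≈ 45°N, 64°W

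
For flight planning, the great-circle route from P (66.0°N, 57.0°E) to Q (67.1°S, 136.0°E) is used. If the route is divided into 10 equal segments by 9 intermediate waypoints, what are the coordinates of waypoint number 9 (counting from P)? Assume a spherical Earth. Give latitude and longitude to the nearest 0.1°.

Convert each endpoint to a unit vector on the sphere (x = cos φ cos λ, y = cos φ sin λ, z = sin φ).
The central angle between the endpoints is δ = arccos(p₁·p₂) ≈ 2.517 rad (144.2°).
Interpolate at f = 9/10 with slerp weights a = sin((1−f)δ)/sin δ ≈ 0.426, b = sin(fδ)/sin δ ≈ 1.314.
p = a·p₁ + b·p₂ ≈ (-0.273, 0.501, -0.821); φ = arcsin(p_z) ≈ -55.22°, λ = atan2(p_y, p_x) ≈ 118.65°.

≈ (55.2°S, 118.6°E)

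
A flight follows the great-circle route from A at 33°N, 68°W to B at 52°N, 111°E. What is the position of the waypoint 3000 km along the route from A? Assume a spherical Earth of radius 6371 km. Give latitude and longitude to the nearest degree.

Write both endpoints as unit vectors p₁, p₂ with components (cos φ cos λ, cos φ sin λ, sin φ).
The central angle between the endpoints is δ = arccos(p₁·p₂) ≈ 1.658 rad (95.0°). The total great-circle distance is δ·R ≈ 1.658 × 6371 ≈ 10563 km, so the target fraction is f = 3000/10563 ≈ 0.284.
Interpolate at f ≈ 0.284 with slerp weights a = sin((1−f)δ)/sin δ ≈ 0.931, b = sin(fδ)/sin δ ≈ 0.455.
p = a·p₁ + b·p₂ ≈ (0.192, -0.462, 0.866); φ = arcsin(p_z) ≈ 59.98°, λ = atan2(p_y, p_x) ≈ -67.44°.

≈ 60°N, 67°W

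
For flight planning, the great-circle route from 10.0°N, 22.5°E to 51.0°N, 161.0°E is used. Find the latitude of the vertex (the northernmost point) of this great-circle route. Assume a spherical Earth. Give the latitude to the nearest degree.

≈ 64°N

The great circle lies in the plane with unit normal n̂ = (p₁ × p₂)/|p₁ × p₂|.
Here n̂_z ≈ +0.435; the vertex latitude is φ_max = arccos|n̂_z| ≈ 64.2°.
Check via Clairaut: cos φ_max = |cos φ₁| · sin C = cos(10.0°)·sin(26.2°) ≈ 0.435, again giving ≈ 64.2°.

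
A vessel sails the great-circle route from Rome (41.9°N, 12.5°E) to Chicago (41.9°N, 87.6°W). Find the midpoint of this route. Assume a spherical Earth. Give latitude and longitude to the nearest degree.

≈ (54°N, 38°W)

Write both endpoints as unit vectors p₁, p₂ with components (cos φ cos λ, cos φ sin λ, sin φ).
The central angle between the endpoints is δ = arccos(p₁·p₂) ≈ 1.214 rad (69.6°).
Interpolate at f = 1/2 with slerp weights a = sin((1−f)δ)/sin δ ≈ 0.609, b = sin(fδ)/sin δ ≈ 0.609.
p = a·p₁ + b·p₂ ≈ (0.461, -0.355, 0.813); φ = arcsin(p_z) ≈ 54.41°, λ = atan2(p_y, p_x) ≈ -37.55°.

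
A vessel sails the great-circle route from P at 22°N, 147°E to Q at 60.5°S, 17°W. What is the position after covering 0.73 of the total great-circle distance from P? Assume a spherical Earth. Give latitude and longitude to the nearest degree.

≈ 75°S, 95°E

Write both endpoints as unit vectors p₁, p₂ with components (cos φ cos λ, cos φ sin λ, sin φ).
The central angle between the endpoints is δ = arccos(p₁·p₂) ≈ 2.442 rad (139.9°).
Interpolate at f = 0.73 with slerp weights a = sin((1−f)δ)/sin δ ≈ 0.951, b = sin(fδ)/sin δ ≈ 1.518.
p = a·p₁ + b·p₂ ≈ (-0.025, 0.262, -0.965); φ = arcsin(p_z) ≈ -74.76°, λ = atan2(p_y, p_x) ≈ 95.39°.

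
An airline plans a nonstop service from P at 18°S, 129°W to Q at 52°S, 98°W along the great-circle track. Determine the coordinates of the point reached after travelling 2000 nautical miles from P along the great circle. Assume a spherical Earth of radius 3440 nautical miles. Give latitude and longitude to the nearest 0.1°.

≈ 45.9°S, 107.0°W

Convert each endpoint to a unit vector on the sphere (x = cos φ cos λ, y = cos φ sin λ, z = sin φ).
The central angle between the endpoints is δ = arccos(p₁·p₂) ≈ 0.730 rad (41.8°). The total great-circle distance is δ·R ≈ 0.730 × 3440 ≈ 2510 nmi, so the target fraction is f = 2000/2510 ≈ 0.797.
Interpolate at f ≈ 0.797 with slerp weights a = sin((1−f)δ)/sin δ ≈ 0.222, b = sin(fδ)/sin δ ≈ 0.824.
p = a·p₁ + b·p₂ ≈ (-0.203, -0.666, -0.718); φ = arcsin(p_z) ≈ -45.86°, λ = atan2(p_y, p_x) ≈ -106.97°.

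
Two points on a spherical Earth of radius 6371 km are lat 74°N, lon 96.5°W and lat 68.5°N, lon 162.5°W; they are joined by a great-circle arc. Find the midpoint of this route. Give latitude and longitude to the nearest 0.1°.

The haversine formula gives a central angle δ ≈ 0.361 rad (20.7°) between the endpoints.
Interpolate at f = 1/2 with slerp weights a = sin((1−f)δ)/sin δ ≈ 0.508, b = sin(fδ)/sin δ ≈ 0.508.
p = a·p₁ + b·p₂ ≈ (-0.194, -0.195, 0.961); φ = arcsin(p_z) ≈ 74.05°, λ = atan2(p_y, p_x) ≈ -134.75°.

≈ lat 74.0°N, lon 134.8°W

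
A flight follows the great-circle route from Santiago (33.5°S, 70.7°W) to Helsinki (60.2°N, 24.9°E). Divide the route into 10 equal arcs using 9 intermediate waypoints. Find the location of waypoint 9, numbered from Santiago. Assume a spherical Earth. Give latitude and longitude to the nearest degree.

≈ (55°N, 4°E)

Convert each endpoint to a unit vector on the sphere (x = cos φ cos λ, y = cos φ sin λ, z = sin φ).
The central angle between the endpoints is δ = arccos(p₁·p₂) ≈ 2.117 rad (121.3°).
Interpolate at f = 9/10 with slerp weights a = sin((1−f)δ)/sin δ ≈ 0.246, b = sin(fδ)/sin δ ≈ 1.105.
p = a·p₁ + b·p₂ ≈ (0.566, 0.038, 0.824); φ = arcsin(p_z) ≈ 55.44°, λ = atan2(p_y, p_x) ≈ 3.82°.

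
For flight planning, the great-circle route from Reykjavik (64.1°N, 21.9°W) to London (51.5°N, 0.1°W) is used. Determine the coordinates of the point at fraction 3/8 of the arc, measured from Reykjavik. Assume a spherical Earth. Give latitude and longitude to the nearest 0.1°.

Convert each endpoint to a unit vector on the sphere (x = cos φ cos λ, y = cos φ sin λ, z = sin φ).
The central angle between the endpoints is δ = arccos(p₁·p₂) ≈ 0.296 rad (17.0°).
Interpolate at f = 3/8 with slerp weights a = sin((1−f)δ)/sin δ ≈ 0.631, b = sin(fδ)/sin δ ≈ 0.380.
p = a·p₁ + b·p₂ ≈ (0.492, -0.103, 0.864); φ = arcsin(p_z) ≈ 59.82°, λ = atan2(p_y, p_x) ≈ -11.84°.

≈ 59.8°N, 11.8°W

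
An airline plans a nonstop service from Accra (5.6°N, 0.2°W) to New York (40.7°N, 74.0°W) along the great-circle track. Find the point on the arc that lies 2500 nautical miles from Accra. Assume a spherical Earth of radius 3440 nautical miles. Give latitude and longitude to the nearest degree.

Convert each endpoint to a unit vector on the sphere (x = cos φ cos λ, y = cos φ sin λ, z = sin φ).
The central angle between the endpoints is δ = arccos(p₁·p₂) ≈ 1.293 rad (74.1°). The total great-circle distance is δ·R ≈ 1.293 × 3440 ≈ 4448 nmi, so the target fraction is f = 2500/4448 ≈ 0.562.
Interpolate at f ≈ 0.562 with slerp weights a = sin((1−f)δ)/sin δ ≈ 0.558, b = sin(fδ)/sin δ ≈ 0.691.
p = a·p₁ + b·p₂ ≈ (0.700, -0.505, 0.505); φ = arcsin(p_z) ≈ 30.33°, λ = atan2(p_y, p_x) ≈ -35.85°.

≈ 30°N, 36°W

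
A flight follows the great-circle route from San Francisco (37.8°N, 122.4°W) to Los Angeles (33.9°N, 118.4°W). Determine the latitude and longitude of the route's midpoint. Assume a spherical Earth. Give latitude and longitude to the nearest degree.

≈ 36°N, 120°W

Convert each endpoint to a unit vector on the sphere (x = cos φ cos λ, y = cos φ sin λ, z = sin φ).
The central angle between the endpoints is δ = arccos(p₁·p₂) ≈ 0.088 rad (5.1°).
Interpolate at f = 1/2 with slerp weights a = sin((1−f)δ)/sin δ ≈ 0.500, b = sin(fδ)/sin δ ≈ 0.500.
p = a·p₁ + b·p₂ ≈ (-0.409, -0.699, 0.586); φ = arcsin(p_z) ≈ 35.87°, λ = atan2(p_y, p_x) ≈ -120.35°.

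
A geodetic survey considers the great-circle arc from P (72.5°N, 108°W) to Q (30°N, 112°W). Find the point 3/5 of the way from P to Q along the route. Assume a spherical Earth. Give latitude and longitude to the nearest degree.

≈ (47°N, 111°W)

From cos δ = sin φ₁ sin φ₂ + cos φ₁ cos φ₂ cos Δλ, the central angle is δ ≈ 0.743 rad (42.6°).
Interpolate at f = 3/5 with slerp weights a = sin((1−f)δ)/sin δ ≈ 0.433, b = sin(fδ)/sin δ ≈ 0.637.
p = a·p₁ + b·p₂ ≈ (-0.247, -0.636, 0.731); φ = arcsin(p_z) ≈ 47.01°, λ = atan2(p_y, p_x) ≈ -111.24°.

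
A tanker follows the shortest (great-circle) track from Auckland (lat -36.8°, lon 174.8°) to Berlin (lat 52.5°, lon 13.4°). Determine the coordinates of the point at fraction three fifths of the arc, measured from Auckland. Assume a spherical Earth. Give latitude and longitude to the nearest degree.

The haversine formula gives a central angle δ ≈ 2.785 rad (159.6°) between the endpoints.
Interpolate at f = 3/5 with slerp weights a = sin((1−f)δ)/sin δ ≈ 2.574, b = sin(fδ)/sin δ ≈ 2.853.
p = a·p₁ + b·p₂ ≈ (-0.363, 0.589, 0.722); φ = arcsin(p_z) ≈ 46.21°, λ = atan2(p_y, p_x) ≈ 121.62°.

≈ lat 46°, lon 122°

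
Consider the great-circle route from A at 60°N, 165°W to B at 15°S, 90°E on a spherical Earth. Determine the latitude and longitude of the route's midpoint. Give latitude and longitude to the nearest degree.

Write both endpoints as unit vectors p₁, p₂ with components (cos φ cos λ, cos φ sin λ, sin φ).
The central angle between the endpoints is δ = arccos(p₁·p₂) ≈ 1.927 rad (110.4°).
Interpolate at f = 1/2 with slerp weights a = sin((1−f)δ)/sin δ ≈ 0.876, b = sin(fδ)/sin δ ≈ 0.876.
p = a·p₁ + b·p₂ ≈ (-0.423, 0.733, 0.532); φ = arcsin(p_z) ≈ 32.15°, λ = atan2(p_y, p_x) ≈ 120.00°.

≈ 32°N, 120°E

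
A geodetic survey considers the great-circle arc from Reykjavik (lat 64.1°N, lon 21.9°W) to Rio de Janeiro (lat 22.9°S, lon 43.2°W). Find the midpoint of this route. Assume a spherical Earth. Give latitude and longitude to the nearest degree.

≈ lat 21°N, lon 36°W

Convert each endpoint to a unit vector on the sphere (x = cos φ cos λ, y = cos φ sin λ, z = sin φ).
The central angle between the endpoints is δ = arccos(p₁·p₂) ≈ 1.546 rad (88.6°).
Interpolate at f = 1/2 with slerp weights a = sin((1−f)δ)/sin δ ≈ 0.698, b = sin(fδ)/sin δ ≈ 0.698.
p = a·p₁ + b·p₂ ≈ (0.752, -0.554, 0.357); φ = arcsin(p_z) ≈ 20.89°, λ = atan2(p_y, p_x) ≈ -36.39°.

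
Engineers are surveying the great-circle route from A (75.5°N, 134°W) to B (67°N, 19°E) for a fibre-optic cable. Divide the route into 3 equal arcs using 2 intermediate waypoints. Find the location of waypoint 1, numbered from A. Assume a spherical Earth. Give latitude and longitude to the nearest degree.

Convert each endpoint to a unit vector on the sphere (x = cos φ cos λ, y = cos φ sin λ, z = sin φ).
The central angle between the endpoints is δ = arccos(p₁·p₂) ≈ 0.637 rad (36.5°).
Interpolate at f = 1/3 with slerp weights a = sin((1−f)δ)/sin δ ≈ 0.693, b = sin(fδ)/sin δ ≈ 0.354.
p = a·p₁ + b·p₂ ≈ (0.010, -0.080, 0.997); φ = arcsin(p_z) ≈ 85.39°, λ = atan2(p_y, p_x) ≈ -82.55°.

≈ (85°N, 83°W)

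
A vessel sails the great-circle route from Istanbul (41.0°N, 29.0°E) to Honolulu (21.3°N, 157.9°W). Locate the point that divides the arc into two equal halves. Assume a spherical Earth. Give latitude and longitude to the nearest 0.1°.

The haversine formula gives a central angle δ ≈ 2.049 rad (117.4°) between the endpoints.
Interpolate at f = 1/2 with slerp weights a = sin((1−f)δ)/sin δ ≈ 0.962, b = sin(fδ)/sin δ ≈ 0.962.
p = a·p₁ + b·p₂ ≈ (-0.195, 0.015, 0.981); φ = arcsin(p_z) ≈ 78.70°, λ = atan2(p_y, p_x) ≈ 175.67°.

≈ 78.7°N, 175.7°E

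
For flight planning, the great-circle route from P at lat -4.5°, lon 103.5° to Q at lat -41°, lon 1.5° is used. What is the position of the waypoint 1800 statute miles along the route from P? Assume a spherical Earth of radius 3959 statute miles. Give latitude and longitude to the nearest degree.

The haversine formula gives a central angle δ ≈ 1.676 rad (96.0°) between the endpoints. The total great-circle distance is δ·R ≈ 1.676 × 3959 ≈ 6635 mi, so the target fraction is f = 1800/6635 ≈ 0.271.
Interpolate at f ≈ 0.271 with slerp weights a = sin((1−f)δ)/sin δ ≈ 0.945, b = sin(fδ)/sin δ ≈ 0.442.
p = a·p₁ + b·p₂ ≈ (0.113, 0.925, -0.364); φ = arcsin(p_z) ≈ -21.34°, λ = atan2(p_y, p_x) ≈ 83.01°.

≈ lat -21°, lon 83°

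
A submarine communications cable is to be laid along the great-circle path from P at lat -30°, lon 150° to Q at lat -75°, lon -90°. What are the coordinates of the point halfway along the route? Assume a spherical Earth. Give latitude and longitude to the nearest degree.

≈ lat -62°, lon 167°

Write both endpoints as unit vectors p₁, p₂ with components (cos φ cos λ, cos φ sin λ, sin φ).
The central angle between the endpoints is δ = arccos(p₁·p₂) ≈ 1.191 rad (68.2°).
Interpolate at f = 1/2 with slerp weights a = sin((1−f)δ)/sin δ ≈ 0.604, b = sin(fδ)/sin δ ≈ 0.604.
p = a·p₁ + b·p₂ ≈ (-0.453, 0.105, -0.885); φ = arcsin(p_z) ≈ -62.29°, λ = atan2(p_y, p_x) ≈ 166.92°.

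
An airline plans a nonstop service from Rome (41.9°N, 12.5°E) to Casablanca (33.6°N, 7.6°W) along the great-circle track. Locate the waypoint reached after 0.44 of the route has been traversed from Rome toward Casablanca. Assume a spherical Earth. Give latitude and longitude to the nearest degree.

From cos δ = sin φ₁ sin φ₂ + cos φ₁ cos φ₂ cos Δλ, the central angle is δ ≈ 0.312 rad (17.9°).
Interpolate at f = 0.44 with slerp weights a = sin((1−f)δ)/sin δ ≈ 0.566, b = sin(fδ)/sin δ ≈ 0.446.
p = a·p₁ + b·p₂ ≈ (0.780, 0.042, 0.625); φ = arcsin(p_z) ≈ 38.67°, λ = atan2(p_y, p_x) ≈ 3.09°.

≈ 39°N, 3°E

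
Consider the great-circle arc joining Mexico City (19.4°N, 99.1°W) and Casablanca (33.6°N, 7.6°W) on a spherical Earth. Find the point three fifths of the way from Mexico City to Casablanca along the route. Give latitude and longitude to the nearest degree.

≈ 37°N, 47°W

Write both endpoints as unit vectors p₁, p₂ with components (cos φ cos λ, cos φ sin λ, sin φ).
The central angle between the endpoints is δ = arccos(p₁·p₂) ≈ 1.407 rad (80.6°).
Interpolate at f = 3/5 with slerp weights a = sin((1−f)δ)/sin δ ≈ 0.541, b = sin(fδ)/sin δ ≈ 0.758.
p = a·p₁ + b·p₂ ≈ (0.545, -0.587, 0.599); φ = arcsin(p_z) ≈ 36.79°, λ = atan2(p_y, p_x) ≈ -47.14°.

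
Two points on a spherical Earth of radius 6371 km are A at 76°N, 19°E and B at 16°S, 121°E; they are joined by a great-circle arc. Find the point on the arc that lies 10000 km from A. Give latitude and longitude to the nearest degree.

≈ 2°N, 116°E

Convert each endpoint to a unit vector on the sphere (x = cos φ cos λ, y = cos φ sin λ, z = sin φ).
The central angle between the endpoints is δ = arccos(p₁·p₂) ≈ 1.892 rad (108.4°). The total great-circle distance is δ·R ≈ 1.892 × 6371 ≈ 12055 km, so the target fraction is f = 10000/12055 ≈ 0.830.
Interpolate at f ≈ 0.830 with slerp weights a = sin((1−f)δ)/sin δ ≈ 0.334, b = sin(fδ)/sin δ ≈ 1.054.
p = a·p₁ + b·p₂ ≈ (-0.445, 0.895, 0.034); φ = arcsin(p_z) ≈ 1.92°, λ = atan2(p_y, p_x) ≈ 116.46°.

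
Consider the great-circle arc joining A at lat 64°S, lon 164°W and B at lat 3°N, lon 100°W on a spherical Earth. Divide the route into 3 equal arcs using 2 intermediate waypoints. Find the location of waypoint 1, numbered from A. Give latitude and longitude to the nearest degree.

≈ lat 46°S, lon 128°W

Convert each endpoint to a unit vector on the sphere (x = cos φ cos λ, y = cos φ sin λ, z = sin φ).
The central angle between the endpoints is δ = arccos(p₁·p₂) ≈ 1.425 rad (81.7°).
Interpolate at f = 1/3 with slerp weights a = sin((1−f)δ)/sin δ ≈ 0.822, b = sin(fδ)/sin δ ≈ 0.462.
p = a·p₁ + b·p₂ ≈ (-0.427, -0.554, -0.715); φ = arcsin(p_z) ≈ -45.63°, λ = atan2(p_y, p_x) ≈ -127.60°.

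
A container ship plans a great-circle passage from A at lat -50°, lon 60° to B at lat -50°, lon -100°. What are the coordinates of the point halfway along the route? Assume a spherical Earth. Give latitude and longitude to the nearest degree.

≈ lat -82°, lon -20°

From cos δ = sin φ₁ sin φ₂ + cos φ₁ cos φ₂ cos Δλ, the central angle is δ ≈ 1.371 rad (78.5°).
Interpolate at f = 1/2 with slerp weights a = sin((1−f)δ)/sin δ ≈ 0.646, b = sin(fδ)/sin δ ≈ 0.646.
p = a·p₁ + b·p₂ ≈ (0.135, -0.049, -0.990); φ = arcsin(p_z) ≈ -81.71°, λ = atan2(p_y, p_x) ≈ -20.00°.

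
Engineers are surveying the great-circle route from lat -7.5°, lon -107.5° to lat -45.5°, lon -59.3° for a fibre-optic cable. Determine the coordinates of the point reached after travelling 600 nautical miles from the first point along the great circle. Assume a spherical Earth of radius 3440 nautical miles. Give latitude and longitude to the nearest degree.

From cos δ = sin φ₁ sin φ₂ + cos φ₁ cos φ₂ cos Δλ, the central angle is δ ≈ 0.981 rad (56.2°). The total great-circle distance is δ·R ≈ 0.981 × 3440 ≈ 3374 nmi, so the target fraction is f = 600/3374 ≈ 0.178.
Interpolate at f ≈ 0.178 with slerp weights a = sin((1−f)δ)/sin δ ≈ 0.869, b = sin(fδ)/sin δ ≈ 0.209.
p = a·p₁ + b·p₂ ≈ (-0.184, -0.947, -0.262); φ = arcsin(p_z) ≈ -15.21°, λ = atan2(p_y, p_x) ≈ -101.01°.

≈ lat -15°, lon -101°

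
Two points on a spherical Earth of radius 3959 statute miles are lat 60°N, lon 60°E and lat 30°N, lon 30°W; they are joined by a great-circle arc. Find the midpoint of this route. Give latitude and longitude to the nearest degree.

≈ lat 54°N, lon 0°E

Write both endpoints as unit vectors p₁, p₂ with components (cos φ cos λ, cos φ sin λ, sin φ).
The central angle between the endpoints is δ = arccos(p₁·p₂) ≈ 1.123 rad (64.3°).
Interpolate at f = 1/2 with slerp weights a = sin((1−f)δ)/sin δ ≈ 0.591, b = sin(fδ)/sin δ ≈ 0.591.
p = a·p₁ + b·p₂ ≈ (0.591, 0.000, 0.807); φ = arcsin(p_z) ≈ 53.79°, λ = atan2(p_y, p_x) ≈ 0.00°.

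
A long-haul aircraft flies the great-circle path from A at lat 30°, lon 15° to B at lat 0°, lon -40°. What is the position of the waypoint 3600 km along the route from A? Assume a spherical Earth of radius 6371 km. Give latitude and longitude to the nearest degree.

≈ lat 16°, lon -17°

The haversine formula gives a central angle δ ≈ 1.051 rad (60.2°) between the endpoints. The total great-circle distance is δ·R ≈ 1.051 × 6371 ≈ 6696 km, so the target fraction is f = 3600/6696 ≈ 0.538.
Interpolate at f ≈ 0.538 with slerp weights a = sin((1−f)δ)/sin δ ≈ 0.538, b = sin(fδ)/sin δ ≈ 0.617.
p = a·p₁ + b·p₂ ≈ (0.923, -0.276, 0.269); φ = arcsin(p_z) ≈ 15.61°, λ = atan2(p_y, p_x) ≈ -16.65°.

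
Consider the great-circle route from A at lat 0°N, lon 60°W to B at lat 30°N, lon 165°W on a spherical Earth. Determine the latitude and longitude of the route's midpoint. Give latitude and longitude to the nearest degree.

≈ lat 24°N, lon 107°W

From cos δ = sin φ₁ sin φ₂ + cos φ₁ cos φ₂ cos Δλ, the central angle is δ ≈ 1.797 rad (103.0°).
Interpolate at f = 1/2 with slerp weights a = sin((1−f)δ)/sin δ ≈ 0.803, b = sin(fδ)/sin δ ≈ 0.803.
p = a·p₁ + b·p₂ ≈ (-0.270, -0.875, 0.401); φ = arcsin(p_z) ≈ 23.66°, λ = atan2(p_y, p_x) ≈ -107.15°.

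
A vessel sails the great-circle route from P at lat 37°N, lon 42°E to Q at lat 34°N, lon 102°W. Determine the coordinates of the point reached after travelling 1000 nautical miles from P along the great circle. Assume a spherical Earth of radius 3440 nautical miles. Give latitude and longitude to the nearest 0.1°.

≈ lat 50.8°N, lon 29.0°E

Write both endpoints as unit vectors p₁, p₂ with components (cos φ cos λ, cos φ sin λ, sin φ).
The central angle between the endpoints is δ = arccos(p₁·p₂) ≈ 1.771 rad (101.5°). The total great-circle distance is δ·R ≈ 1.771 × 3440 ≈ 6093 nmi, so the target fraction is f = 1000/6093 ≈ 0.164.
Interpolate at f ≈ 0.164 with slerp weights a = sin((1−f)δ)/sin δ ≈ 1.016, b = sin(fδ)/sin δ ≈ 0.292.
p = a·p₁ + b·p₂ ≈ (0.553, 0.306, 0.775); φ = arcsin(p_z) ≈ 50.82°, λ = atan2(p_y, p_x) ≈ 28.96°.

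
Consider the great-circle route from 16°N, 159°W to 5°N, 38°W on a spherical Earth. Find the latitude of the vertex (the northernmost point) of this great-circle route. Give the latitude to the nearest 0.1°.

≈ 21.6°N

The great circle lies in the plane with unit normal n̂ = (p₁ × p₂)/|p₁ × p₂|.
Here n̂_z ≈ +0.929; the vertex latitude is φ_max = arccos|n̂_z| ≈ 21.6°.
Check via Clairaut: cos φ_max = |cos φ₁| · sin C = cos(16.0°)·sin(75.2°) ≈ 0.929, again giving ≈ 21.6°.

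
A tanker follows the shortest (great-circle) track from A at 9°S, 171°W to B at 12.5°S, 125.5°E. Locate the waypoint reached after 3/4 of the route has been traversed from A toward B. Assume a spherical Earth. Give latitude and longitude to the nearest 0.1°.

≈ 13.0°S, 141.5°E

Convert each endpoint to a unit vector on the sphere (x = cos φ cos λ, y = cos φ sin λ, z = sin φ).
The central angle between the endpoints is δ = arccos(p₁·p₂) ≈ 1.088 rad (62.3°).
Interpolate at f = 3/4 with slerp weights a = sin((1−f)δ)/sin δ ≈ 0.303, b = sin(fδ)/sin δ ≈ 0.822.
p = a·p₁ + b·p₂ ≈ (-0.762, 0.607, -0.225); φ = arcsin(p_z) ≈ -13.03°, λ = atan2(p_y, p_x) ≈ 141.48°.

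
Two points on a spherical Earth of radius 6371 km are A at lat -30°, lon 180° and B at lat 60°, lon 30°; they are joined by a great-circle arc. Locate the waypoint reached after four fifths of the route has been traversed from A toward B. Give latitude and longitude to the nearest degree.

Convert each endpoint to a unit vector on the sphere (x = cos φ cos λ, y = cos φ sin λ, z = sin φ).
The central angle between the endpoints is δ = arccos(p₁·p₂) ≈ 2.512 rad (143.9°).
Interpolate at f = 4/5 with slerp weights a = sin((1−f)δ)/sin δ ≈ 0.817, b = sin(fδ)/sin δ ≈ 1.537.
p = a·p₁ + b·p₂ ≈ (-0.042, 0.384, 0.922); φ = arcsin(p_z) ≈ 67.26°, λ = atan2(p_y, p_x) ≈ 96.28°.

≈ lat 67°, lon 96°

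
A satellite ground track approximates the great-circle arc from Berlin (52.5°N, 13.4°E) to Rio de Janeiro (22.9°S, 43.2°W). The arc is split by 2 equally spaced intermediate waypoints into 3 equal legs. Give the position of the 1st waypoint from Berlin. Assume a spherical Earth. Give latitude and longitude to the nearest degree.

≈ 30°N, 13°W

Convert each endpoint to a unit vector on the sphere (x = cos φ cos λ, y = cos φ sin λ, z = sin φ).
The central angle between the endpoints is δ = arccos(p₁·p₂) ≈ 1.571 rad (90.0°).
Interpolate at f = 1/3 with slerp weights a = sin((1−f)δ)/sin δ ≈ 0.866, b = sin(fδ)/sin δ ≈ 0.500.
p = a·p₁ + b·p₂ ≈ (0.849, -0.193, 0.493); φ = arcsin(p_z) ≈ 29.51°, λ = atan2(p_y, p_x) ≈ -12.82°.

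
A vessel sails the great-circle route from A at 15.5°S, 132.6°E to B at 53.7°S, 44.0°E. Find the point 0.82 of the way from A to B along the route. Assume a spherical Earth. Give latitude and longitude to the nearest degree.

≈ 53°S, 67°E

From cos δ = sin φ₁ sin φ₂ + cos φ₁ cos φ₂ cos Δλ, the central angle is δ ≈ 1.339 rad (76.7°).
Interpolate at f = 0.82 with slerp weights a = sin((1−f)δ)/sin δ ≈ 0.245, b = sin(fδ)/sin δ ≈ 0.915.
p = a·p₁ + b·p₂ ≈ (0.230, 0.550, -0.803); φ = arcsin(p_z) ≈ -53.40°, λ = atan2(p_y, p_x) ≈ 67.35°.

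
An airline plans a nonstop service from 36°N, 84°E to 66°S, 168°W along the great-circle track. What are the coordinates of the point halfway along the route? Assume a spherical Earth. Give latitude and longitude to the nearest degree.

Convert each endpoint to a unit vector on the sphere (x = cos φ cos λ, y = cos φ sin λ, z = sin φ).
The central angle between the endpoints is δ = arccos(p₁·p₂) ≈ 2.264 rad (129.7°).
Interpolate at f = 1/2 with slerp weights a = sin((1−f)δ)/sin δ ≈ 1.176, b = sin(fδ)/sin δ ≈ 1.176.
p = a·p₁ + b·p₂ ≈ (-0.369, 0.847, -0.383); φ = arcsin(p_z) ≈ -22.53°, λ = atan2(p_y, p_x) ≈ 113.51°.

≈ 23°S, 114°E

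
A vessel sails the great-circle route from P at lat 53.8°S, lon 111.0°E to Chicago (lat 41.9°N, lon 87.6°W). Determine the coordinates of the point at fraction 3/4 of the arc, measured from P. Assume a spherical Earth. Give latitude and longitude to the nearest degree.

Convert each endpoint to a unit vector on the sphere (x = cos φ cos λ, y = cos φ sin λ, z = sin φ).
The central angle between the endpoints is δ = arccos(p₁·p₂) ≈ 2.842 rad (162.9°).
Interpolate at f = 3/4 with slerp weights a = sin((1−f)δ)/sin δ ≈ 2.212, b = sin(fδ)/sin δ ≈ 2.872.
p = a·p₁ + b·p₂ ≈ (-0.379, -0.916, 0.133); φ = arcsin(p_z) ≈ 7.63°, λ = atan2(p_y, p_x) ≈ -112.46°.

≈ lat 8°N, lon 112°W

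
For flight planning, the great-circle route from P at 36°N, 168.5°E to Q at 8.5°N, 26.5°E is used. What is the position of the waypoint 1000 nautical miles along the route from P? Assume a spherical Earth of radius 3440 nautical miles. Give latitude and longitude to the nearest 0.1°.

≈ 46.3°N, 151.0°E

Write both endpoints as unit vectors p₁, p₂ with components (cos φ cos λ, cos φ sin λ, sin φ).
The central angle between the endpoints is δ = arccos(p₁·p₂) ≈ 2.146 rad (122.9°). The total great-circle distance is δ·R ≈ 2.146 × 3440 ≈ 7381 nmi, so the target fraction is f = 1000/7381 ≈ 0.135.
Interpolate at f ≈ 0.135 with slerp weights a = sin((1−f)δ)/sin δ ≈ 1.144, b = sin(fδ)/sin δ ≈ 0.341.
p = a·p₁ + b·p₂ ≈ (-0.604, 0.335, 0.723); φ = arcsin(p_z) ≈ 46.28°, λ = atan2(p_y, p_x) ≈ 150.99°.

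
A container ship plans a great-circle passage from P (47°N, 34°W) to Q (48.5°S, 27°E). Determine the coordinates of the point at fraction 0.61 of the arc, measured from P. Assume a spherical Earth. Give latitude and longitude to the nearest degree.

≈ (12°S, 1°E)

Write both endpoints as unit vectors p₁, p₂ with components (cos φ cos λ, cos φ sin λ, sin φ).
The central angle between the endpoints is δ = arccos(p₁·p₂) ≈ 1.906 rad (109.2°).
Interpolate at f = 0.61 with slerp weights a = sin((1−f)δ)/sin δ ≈ 0.716, b = sin(fδ)/sin δ ≈ 0.972.
p = a·p₁ + b·p₂ ≈ (0.979, 0.019, -0.204); φ = arcsin(p_z) ≈ -11.76°, λ = atan2(p_y, p_x) ≈ 1.12°.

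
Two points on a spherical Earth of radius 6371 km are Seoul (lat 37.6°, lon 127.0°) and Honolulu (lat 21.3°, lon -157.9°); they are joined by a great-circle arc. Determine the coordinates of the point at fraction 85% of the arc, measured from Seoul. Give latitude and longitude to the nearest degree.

From cos δ = sin φ₁ sin φ₂ + cos φ₁ cos φ₂ cos Δλ, the central angle is δ ≈ 1.147 rad (65.7°).
Interpolate at f = 0.85 with slerp weights a = sin((1−f)δ)/sin δ ≈ 0.188, b = sin(fδ)/sin δ ≈ 0.908.
p = a·p₁ + b·p₂ ≈ (-0.873, -0.199, 0.444); φ = arcsin(p_z) ≈ 26.39°, λ = atan2(p_y, p_x) ≈ -167.14°.

≈ lat 26°, lon -167°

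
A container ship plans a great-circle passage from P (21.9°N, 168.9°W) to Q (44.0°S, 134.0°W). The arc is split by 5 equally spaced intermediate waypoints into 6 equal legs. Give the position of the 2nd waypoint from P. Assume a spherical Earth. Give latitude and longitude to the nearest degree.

≈ (0°N, 159°W)

Write both endpoints as unit vectors p₁, p₂ with components (cos φ cos λ, cos φ sin λ, sin φ).
The central angle between the endpoints is δ = arccos(p₁·p₂) ≈ 1.278 rad (73.2°).
Interpolate at f = 2/6 with slerp weights a = sin((1−f)δ)/sin δ ≈ 0.786, b = sin(fδ)/sin δ ≈ 0.432.
p = a·p₁ + b·p₂ ≈ (-0.931, -0.364, -0.007); φ = arcsin(p_z) ≈ -0.38°, λ = atan2(p_y, p_x) ≈ -158.67°.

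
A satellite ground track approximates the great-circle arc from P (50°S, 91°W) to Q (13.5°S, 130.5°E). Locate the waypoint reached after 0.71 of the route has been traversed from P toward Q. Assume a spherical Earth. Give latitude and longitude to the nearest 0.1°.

The haversine formula gives a central angle δ ≈ 1.864 rad (106.8°) between the endpoints.
Interpolate at f = 0.71 with slerp weights a = sin((1−f)δ)/sin δ ≈ 0.538, b = sin(fδ)/sin δ ≈ 1.013.
p = a·p₁ + b·p₂ ≈ (-0.646, 0.403, -0.648); φ = arcsin(p_z) ≈ -40.42°, λ = atan2(p_y, p_x) ≈ 148.01°.

≈ (40.4°S, 148.0°E)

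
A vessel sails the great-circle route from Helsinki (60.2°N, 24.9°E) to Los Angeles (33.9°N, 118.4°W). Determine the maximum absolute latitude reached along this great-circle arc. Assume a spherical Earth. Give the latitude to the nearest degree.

The great circle lies in the plane with unit normal n̂ = (p₁ × p₂)/|p₁ × p₂|.
Here n̂_z ≈ -0.249; the vertex latitude is φ_max = arccos|n̂_z| ≈ 75.6°.

≈ 76°N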